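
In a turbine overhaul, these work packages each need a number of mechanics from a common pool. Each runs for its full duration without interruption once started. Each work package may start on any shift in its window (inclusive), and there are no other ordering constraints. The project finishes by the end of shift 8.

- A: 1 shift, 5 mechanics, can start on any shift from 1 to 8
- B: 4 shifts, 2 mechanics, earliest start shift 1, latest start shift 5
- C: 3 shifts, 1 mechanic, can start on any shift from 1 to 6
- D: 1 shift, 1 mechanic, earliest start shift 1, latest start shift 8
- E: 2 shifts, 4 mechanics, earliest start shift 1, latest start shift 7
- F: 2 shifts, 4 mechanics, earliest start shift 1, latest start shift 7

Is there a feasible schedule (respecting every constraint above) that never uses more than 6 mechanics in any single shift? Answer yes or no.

yes

Schedule A@1, B@2, C@1, D@2, E@4, F@6: s1:6  s2:4  s3:3  s4:6  s5:6  s6:4  s7:4  s8:0 — peak 6 ≤ 6.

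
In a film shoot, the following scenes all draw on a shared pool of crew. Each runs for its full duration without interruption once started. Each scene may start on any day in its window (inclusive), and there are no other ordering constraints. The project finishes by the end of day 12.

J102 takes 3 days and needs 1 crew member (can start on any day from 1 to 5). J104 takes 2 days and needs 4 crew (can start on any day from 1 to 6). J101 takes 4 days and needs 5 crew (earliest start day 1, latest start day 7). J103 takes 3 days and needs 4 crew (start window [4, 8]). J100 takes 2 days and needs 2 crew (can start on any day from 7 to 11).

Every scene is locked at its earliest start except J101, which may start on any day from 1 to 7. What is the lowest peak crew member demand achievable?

7

J101@1: d1:10  d2:10  d3:6  d4:9  d5:4  d6:4  d7:2  d8:2  d9:0  d10:0  d11:0  d12:0 → peak 10
J101@2: d1:5  d2:10  d3:6  d4:9  d5:9  d6:4  d7:2  d8:2  d9:0  d10:0  d11:0  d12:0 → peak 10
J101@3: d1:5  d2:5  d3:6  d4:9  d5:9  d6:9  d7:2  d8:2  d9:0  d10:0  d11:0  d12:0 → peak 9
J101@4: d1:5  d2:5  d3:1  d4:9  d5:9  d6:9  d7:7  d8:2  d9:0  d10:0  d11:0  d12:0 → peak 9
J101@5: d1:5  d2:5  d3:1  d4:4  d5:9  d6:9  d7:7  d8:7  d9:0  d10:0  d11:0  d12:0 → peak 9
J101@6: d1:5  d2:5  d3:1  d4:4  d5:4  d6:9  d7:7  d8:7  d9:5  d10:0  d11:0  d12:0 → peak 9
J101@7: d1:5  d2:5  d3:1  d4:4  d5:4  d6:4  d7:7  d8:7  d9:5  d10:5  d11:0  d12:0 → peak 7
Best is J101@7, peak 7.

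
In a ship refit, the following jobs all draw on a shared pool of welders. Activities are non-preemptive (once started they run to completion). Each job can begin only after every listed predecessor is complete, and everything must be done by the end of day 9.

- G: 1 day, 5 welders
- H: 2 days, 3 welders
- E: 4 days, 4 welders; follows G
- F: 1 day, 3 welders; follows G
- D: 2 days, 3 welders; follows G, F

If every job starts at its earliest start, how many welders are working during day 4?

7

At early start, day 4 has: E, D.
Demand: 4 + 3 = 7.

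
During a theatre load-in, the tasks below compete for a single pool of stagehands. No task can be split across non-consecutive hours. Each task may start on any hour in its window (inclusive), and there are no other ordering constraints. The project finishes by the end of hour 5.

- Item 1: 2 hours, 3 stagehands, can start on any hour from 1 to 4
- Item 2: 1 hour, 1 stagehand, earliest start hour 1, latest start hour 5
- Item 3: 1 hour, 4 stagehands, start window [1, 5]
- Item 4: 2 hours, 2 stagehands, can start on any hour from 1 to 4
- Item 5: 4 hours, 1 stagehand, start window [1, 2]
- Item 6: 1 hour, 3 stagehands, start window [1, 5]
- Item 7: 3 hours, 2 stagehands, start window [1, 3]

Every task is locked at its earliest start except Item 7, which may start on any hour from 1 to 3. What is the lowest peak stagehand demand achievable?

14

Item 7@1: h1:16  h2:8  h3:3  h4:1  h5:0 → peak 16
Item 7@2: h1:14  h2:8  h3:3  h4:3  h5:0 → peak 14
Item 7@3: h1:14  h2:6  h3:3  h4:3  h5:2 → peak 14
Best is Item 7@2, peak 14.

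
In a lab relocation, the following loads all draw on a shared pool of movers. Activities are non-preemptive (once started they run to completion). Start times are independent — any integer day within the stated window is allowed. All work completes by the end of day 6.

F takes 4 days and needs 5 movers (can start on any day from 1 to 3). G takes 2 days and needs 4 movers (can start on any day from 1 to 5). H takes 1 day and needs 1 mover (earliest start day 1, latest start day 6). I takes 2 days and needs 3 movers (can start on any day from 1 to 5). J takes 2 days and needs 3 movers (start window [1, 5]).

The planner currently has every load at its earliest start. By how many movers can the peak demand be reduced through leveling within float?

Early-start peak: d1:16  d2:15  d3:5  d4:5  d5:0  d6:0 ⇒ 16.
Leveled (F@1, G@5, H@1, I@2, J@4): d1:6  d2:8  d3:8  d4:8  d5:7  d6:4 ⇒ 8.
Reduction 16 − 8 = 8.

8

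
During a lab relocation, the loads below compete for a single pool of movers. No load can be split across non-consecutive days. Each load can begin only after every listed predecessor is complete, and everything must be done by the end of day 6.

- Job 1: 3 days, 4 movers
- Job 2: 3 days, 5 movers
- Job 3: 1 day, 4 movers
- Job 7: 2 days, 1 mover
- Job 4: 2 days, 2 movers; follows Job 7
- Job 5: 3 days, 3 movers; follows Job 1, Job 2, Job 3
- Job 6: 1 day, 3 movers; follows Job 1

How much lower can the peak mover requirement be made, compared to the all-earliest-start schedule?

Early-start peak: d1:14  d2:10  d3:11  d4:8  d5:3  d6:3 ⇒ 14.
Leveled (Job 1@1, Job 2@1, Job 3@1, Job 7@2, Job 4@4, Job 5@4, Job 6@4): d1:13  d2:10  d3:10  d4:8  d5:5  d6:3 ⇒ 13.
Reduction 14 − 13 = 1.

1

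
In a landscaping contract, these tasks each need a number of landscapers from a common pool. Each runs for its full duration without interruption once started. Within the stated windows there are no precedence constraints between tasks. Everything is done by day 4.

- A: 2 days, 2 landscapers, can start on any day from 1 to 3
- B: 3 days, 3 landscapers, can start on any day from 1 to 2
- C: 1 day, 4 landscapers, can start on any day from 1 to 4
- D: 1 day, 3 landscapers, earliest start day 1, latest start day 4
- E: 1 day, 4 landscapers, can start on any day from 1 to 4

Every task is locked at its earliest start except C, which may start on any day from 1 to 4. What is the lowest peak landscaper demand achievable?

C@1: d1:16  d2:5  d3:3  d4:0 → peak 16
C@2: d1:12  d2:9  d3:3  d4:0 → peak 12
C@3: d1:12  d2:5  d3:7  d4:0 → peak 12
C@4: d1:12  d2:5  d3:3  d4:4 → peak 12
Best is C@2, peak 12.

12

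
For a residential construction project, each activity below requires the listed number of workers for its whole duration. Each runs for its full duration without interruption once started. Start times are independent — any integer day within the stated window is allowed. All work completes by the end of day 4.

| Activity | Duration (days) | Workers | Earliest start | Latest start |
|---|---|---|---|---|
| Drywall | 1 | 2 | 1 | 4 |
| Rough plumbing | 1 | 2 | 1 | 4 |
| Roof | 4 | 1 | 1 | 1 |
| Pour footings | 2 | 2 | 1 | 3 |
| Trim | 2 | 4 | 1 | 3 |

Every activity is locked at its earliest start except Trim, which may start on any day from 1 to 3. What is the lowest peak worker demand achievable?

Trim@1: d1:11  d2:7  d3:1  d4:1 → peak 11
Trim@2: d1:7  d2:7  d3:5  d4:1 → peak 7
Trim@3: d1:7  d2:3  d3:5  d4:5 → peak 7
Best is Trim@2, peak 7.

7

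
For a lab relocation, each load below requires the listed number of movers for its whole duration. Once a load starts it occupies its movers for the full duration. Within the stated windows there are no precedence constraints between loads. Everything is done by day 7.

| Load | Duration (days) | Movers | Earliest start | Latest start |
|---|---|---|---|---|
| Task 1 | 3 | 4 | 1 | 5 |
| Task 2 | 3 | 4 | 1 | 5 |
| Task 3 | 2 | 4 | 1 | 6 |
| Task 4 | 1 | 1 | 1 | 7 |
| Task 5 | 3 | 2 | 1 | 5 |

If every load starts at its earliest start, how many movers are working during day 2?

At early start, day 2 has: Task 1, Task 2, Task 3, Task 5.
Demand: 4 + 4 + 4 + 2 = 14.

14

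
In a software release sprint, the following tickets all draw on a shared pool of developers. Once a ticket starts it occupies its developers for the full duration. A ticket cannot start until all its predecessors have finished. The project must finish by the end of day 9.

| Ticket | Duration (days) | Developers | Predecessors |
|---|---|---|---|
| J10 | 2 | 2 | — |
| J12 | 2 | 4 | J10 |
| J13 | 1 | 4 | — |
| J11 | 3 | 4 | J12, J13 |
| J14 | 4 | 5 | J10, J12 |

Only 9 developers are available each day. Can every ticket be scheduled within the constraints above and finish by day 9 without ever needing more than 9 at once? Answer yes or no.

yes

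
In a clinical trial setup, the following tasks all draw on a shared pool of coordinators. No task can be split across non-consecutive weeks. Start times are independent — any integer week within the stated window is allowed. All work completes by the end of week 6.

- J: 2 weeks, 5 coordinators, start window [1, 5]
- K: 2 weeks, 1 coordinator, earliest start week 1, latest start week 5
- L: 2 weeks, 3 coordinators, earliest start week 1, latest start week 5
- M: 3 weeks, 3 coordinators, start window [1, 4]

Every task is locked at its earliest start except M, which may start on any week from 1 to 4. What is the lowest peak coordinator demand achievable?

M@1: w1:12  w2:12  w3:3  w4:0  w5:0  w6:0 → peak 12
M@2: w1:9  w2:12  w3:3  w4:3  w5:0  w6:0 → peak 12
M@3: w1:9  w2:9  w3:3  w4:3  w5:3  w6:0 → peak 9
M@4: w1:9  w2:9  w3:0  w4:3  w5:3  w6:3 → peak 9
Best is M@3, peak 9.

9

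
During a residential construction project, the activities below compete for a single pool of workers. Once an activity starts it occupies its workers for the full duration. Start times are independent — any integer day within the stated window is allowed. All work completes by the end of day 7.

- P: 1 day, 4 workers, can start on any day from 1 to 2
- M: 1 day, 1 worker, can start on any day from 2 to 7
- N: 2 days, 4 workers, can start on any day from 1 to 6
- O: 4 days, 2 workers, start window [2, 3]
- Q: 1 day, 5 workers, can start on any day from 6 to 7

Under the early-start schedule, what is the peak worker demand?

Early-start schedule: P@1, M@2, N@1, O@2, Q@6.
Load per day: day 1: 8, day 2: 7, day 3: 2, day 4: 2, day 5: 2, day 6: 5, day 7: 0.
Peak is 8.

8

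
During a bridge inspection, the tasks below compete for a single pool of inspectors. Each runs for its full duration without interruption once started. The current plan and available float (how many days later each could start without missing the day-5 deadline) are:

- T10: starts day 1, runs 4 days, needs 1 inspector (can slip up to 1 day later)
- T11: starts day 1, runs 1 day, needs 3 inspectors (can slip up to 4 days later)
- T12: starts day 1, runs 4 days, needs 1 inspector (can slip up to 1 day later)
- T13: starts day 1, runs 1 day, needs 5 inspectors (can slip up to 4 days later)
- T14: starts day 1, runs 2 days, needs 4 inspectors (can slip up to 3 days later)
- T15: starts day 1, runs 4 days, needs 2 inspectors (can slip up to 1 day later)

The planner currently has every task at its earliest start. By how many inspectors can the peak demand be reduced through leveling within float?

Early-start peak: d1:16  d2:8  d3:4  d4:4  d5:0 ⇒ 16.
Leveled (T10@1, T11@1, T12@1, T13@5, T14@2, T15@1): d1:7  d2:8  d3:8  d4:4  d5:5 ⇒ 8.
Reduction 16 − 8 = 8.

8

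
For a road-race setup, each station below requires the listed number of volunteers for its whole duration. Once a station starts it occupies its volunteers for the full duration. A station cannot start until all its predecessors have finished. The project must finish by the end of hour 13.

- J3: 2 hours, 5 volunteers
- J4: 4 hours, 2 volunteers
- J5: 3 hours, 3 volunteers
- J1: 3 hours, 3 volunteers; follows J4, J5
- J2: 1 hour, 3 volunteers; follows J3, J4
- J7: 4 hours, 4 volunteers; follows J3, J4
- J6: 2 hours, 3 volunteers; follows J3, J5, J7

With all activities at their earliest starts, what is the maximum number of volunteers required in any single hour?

10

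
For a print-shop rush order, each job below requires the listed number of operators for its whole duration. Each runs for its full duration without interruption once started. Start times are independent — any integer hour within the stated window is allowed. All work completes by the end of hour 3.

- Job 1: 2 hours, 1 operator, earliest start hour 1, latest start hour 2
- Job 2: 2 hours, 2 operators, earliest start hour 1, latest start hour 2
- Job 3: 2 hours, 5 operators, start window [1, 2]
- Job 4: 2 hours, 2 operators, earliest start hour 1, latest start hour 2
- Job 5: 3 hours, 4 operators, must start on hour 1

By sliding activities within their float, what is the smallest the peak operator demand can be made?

Schedule Job 1@1, Job 2@1, Job 3@1, Job 4@1, Job 5@1: h1:14  h2:14  h3:4 — peak 14.
No arrangement of the 16 feasible schedules does better.

14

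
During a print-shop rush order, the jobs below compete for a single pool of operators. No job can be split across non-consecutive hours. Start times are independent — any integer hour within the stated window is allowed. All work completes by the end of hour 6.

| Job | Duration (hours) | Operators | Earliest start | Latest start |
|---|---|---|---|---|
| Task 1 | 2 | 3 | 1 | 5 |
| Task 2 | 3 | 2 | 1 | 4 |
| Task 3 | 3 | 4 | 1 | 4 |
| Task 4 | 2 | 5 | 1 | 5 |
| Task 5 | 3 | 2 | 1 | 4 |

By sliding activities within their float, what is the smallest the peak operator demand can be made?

8

Early-start (Task 1@1, Task 2@1, Task 3@1, Task 4@1, Task 5@1) gives peak 16: h1:16  h2:16  h3:8  h4:0  h5:0  h6:0.
Shift Task 2→3, Task 3→3, Task 5→3.
Schedule Task 1@1, Task 2@3, Task 3@3, Task 4@1, Task 5@3: h1:8  h2:8  h3:8  h4:8  h5:8  h6:0 — peak 8.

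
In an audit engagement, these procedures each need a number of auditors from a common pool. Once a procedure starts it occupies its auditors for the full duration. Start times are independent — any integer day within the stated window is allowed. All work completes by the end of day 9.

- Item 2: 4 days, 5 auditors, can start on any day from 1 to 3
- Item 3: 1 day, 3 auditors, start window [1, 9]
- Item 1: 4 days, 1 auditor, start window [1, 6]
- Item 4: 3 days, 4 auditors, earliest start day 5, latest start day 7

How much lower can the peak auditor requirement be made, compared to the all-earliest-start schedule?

4

Early-start peak: d1:9  d2:6  d3:6  d4:6  d5:4  d6:4  d7:4  d8:0  d9:0 ⇒ 9.
Leveled (Item 2@1, Item 3@5, Item 1@5, Item 4@6): d1:5  d2:5  d3:5  d4:5  d5:4  d6:5  d7:5  d8:5  d9:0 ⇒ 5.
Reduction 9 − 5 = 4.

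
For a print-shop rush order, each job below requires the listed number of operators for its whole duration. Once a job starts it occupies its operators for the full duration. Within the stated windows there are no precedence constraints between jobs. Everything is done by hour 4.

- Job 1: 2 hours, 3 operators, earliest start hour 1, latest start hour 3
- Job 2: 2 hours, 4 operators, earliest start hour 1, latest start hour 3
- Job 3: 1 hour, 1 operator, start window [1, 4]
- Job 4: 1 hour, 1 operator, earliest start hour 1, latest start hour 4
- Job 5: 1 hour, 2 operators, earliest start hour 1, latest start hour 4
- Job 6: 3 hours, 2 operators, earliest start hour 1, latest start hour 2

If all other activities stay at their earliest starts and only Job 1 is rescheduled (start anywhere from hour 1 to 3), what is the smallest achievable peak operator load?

10

Job 1@1: h1:13  h2:9  h3:2  h4:0 → peak 13
Job 1@2: h1:10  h2:9  h3:5  h4:0 → peak 10
Job 1@3: h1:10  h2:6  h3:5  h4:3 → peak 10
Best is Job 1@2, peak 10.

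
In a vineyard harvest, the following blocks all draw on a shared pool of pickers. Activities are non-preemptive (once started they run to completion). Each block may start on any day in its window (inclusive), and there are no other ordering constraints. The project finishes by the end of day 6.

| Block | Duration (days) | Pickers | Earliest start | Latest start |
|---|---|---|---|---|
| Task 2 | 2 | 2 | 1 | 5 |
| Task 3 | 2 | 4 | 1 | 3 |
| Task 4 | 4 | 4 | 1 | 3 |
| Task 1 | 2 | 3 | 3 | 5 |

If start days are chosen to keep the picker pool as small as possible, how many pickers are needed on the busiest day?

7

Early-start (Task 2@1, Task 3@1, Task 4@1, Task 1@3) gives peak 10: d1:10  d2:10  d3:7  d4:7  d5:0  d6:0.
Shift Task 4→3.
Schedule Task 2@1, Task 3@1, Task 4@3, Task 1@3: d1:6  d2:6  d3:7  d4:7  d5:4  d6:4 — peak 7.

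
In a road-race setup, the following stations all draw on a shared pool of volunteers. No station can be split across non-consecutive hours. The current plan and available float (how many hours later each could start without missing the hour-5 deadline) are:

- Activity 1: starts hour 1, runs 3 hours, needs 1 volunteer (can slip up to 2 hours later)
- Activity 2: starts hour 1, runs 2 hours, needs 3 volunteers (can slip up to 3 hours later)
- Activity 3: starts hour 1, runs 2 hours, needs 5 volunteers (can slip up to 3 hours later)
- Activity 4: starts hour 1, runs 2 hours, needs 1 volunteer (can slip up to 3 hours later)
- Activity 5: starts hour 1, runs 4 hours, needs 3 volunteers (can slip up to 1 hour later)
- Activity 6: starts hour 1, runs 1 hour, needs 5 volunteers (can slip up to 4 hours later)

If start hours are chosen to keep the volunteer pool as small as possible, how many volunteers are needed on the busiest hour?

Early-start (Activity 1@1, Activity 2@1, Activity 3@1, Activity 4@1, Activity 5@1, Activity 6@1) gives peak 18: h1:18  h2:13  h3:4  h4:3  h5:0.
Shift Activity 2→2, Activity 3→4, Activity 5→2.
Schedule Activity 1@1, Activity 2@2, Activity 3@4, Activity 4@1, Activity 5@2, Activity 6@1: h1:7  h2:8  h3:7  h4:8  h5:8 — peak 8.
Total volunteer-hours = 38 over 5 hours ⇒ peak ≥ ⌈38/5⌉ = 8, so 8 is optimal.

8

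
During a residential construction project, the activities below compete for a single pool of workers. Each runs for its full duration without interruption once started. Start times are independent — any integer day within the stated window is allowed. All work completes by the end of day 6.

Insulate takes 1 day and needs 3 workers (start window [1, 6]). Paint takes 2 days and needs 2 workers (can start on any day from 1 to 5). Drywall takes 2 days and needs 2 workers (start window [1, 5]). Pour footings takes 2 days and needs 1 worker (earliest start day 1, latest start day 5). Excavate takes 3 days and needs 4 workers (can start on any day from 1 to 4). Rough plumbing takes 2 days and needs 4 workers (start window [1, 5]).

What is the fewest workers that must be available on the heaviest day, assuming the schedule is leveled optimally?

6

Early-start (Insulate@1, Paint@1, Drywall@1, Pour footings@1, Excavate@1, Rough plumbing@1) gives peak 16: d1:16  d2:13  d3:4  d4:0  d5:0  d6:0.
Shift Drywall→3, Pour footings→5, Excavate→2, Rough plumbing→5.
Schedule Insulate@1, Paint@1, Drywall@3, Pour footings@5, Excavate@2, Rough plumbing@5: d1:5  d2:6  d3:6  d4:6  d5:5  d6:5 — peak 6.
Total worker-days = 33 over 6 days ⇒ peak ≥ ⌈33/6⌉ = 6, so 6 is optimal.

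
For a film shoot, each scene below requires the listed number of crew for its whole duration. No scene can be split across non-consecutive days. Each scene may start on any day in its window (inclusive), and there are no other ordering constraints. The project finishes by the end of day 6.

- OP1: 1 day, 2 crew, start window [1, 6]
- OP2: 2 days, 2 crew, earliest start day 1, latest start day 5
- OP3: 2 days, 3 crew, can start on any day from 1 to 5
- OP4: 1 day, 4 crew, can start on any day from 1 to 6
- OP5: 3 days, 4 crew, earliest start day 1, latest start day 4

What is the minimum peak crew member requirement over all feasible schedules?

Early-start (OP1@1, OP2@1, OP3@1, OP4@1, OP5@1) gives peak 15: d1:15  d2:9  d3:4  d4:0  d5:0  d6:0.
Shift OP2→2, OP4→3, OP5→4.
Schedule OP1@1, OP2@2, OP3@1, OP4@3, OP5@4: d1:5  d2:5  d3:6  d4:4  d5:4  d6:4 — peak 6.

6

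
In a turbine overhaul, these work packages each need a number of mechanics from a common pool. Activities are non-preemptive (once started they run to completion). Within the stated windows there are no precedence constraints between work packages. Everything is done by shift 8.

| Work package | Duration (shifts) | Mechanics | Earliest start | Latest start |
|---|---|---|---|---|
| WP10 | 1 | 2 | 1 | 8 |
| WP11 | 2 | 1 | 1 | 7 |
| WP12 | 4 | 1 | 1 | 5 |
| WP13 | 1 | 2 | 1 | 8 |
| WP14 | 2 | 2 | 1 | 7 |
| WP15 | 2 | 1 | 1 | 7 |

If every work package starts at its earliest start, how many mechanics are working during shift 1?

9

At early start, shift 1 has: WP10, WP11, WP12, WP13, WP14, WP15.
Demand: 2 + 1 + 1 + 2 + 2 + 1 = 9.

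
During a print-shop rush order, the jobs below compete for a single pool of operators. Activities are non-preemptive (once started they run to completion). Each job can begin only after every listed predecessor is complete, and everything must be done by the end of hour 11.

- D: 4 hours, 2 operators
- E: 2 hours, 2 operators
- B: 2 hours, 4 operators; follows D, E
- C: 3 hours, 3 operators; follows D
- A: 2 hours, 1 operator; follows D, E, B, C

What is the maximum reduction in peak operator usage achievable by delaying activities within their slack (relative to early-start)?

3

Early-start peak: h1:4  h2:4  h3:2  h4:2  h5:7  h6:7  h7:3  h8:1  h9:1  h10:0  h11:0 ⇒ 7.
Leveled (D@1, E@1, B@5, C@7, A@10): h1:4  h2:4  h3:2  h4:2  h5:4  h6:4  h7:3  h8:3  h9:3  h10:1  h11:1 ⇒ 4.
Reduction 7 − 4 = 3.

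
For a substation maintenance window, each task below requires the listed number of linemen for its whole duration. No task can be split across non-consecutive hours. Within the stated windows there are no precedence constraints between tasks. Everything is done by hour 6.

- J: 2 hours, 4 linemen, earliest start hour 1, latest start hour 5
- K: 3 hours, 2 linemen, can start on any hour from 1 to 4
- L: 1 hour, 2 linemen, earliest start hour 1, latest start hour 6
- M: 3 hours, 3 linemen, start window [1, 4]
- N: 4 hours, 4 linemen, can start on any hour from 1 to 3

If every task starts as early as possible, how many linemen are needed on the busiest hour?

Early-start schedule: J@1, K@1, L@1, M@1, N@1.
Load per hour: hour 1: 15, hour 2: 13, hour 3: 9, hour 4: 4, hour 5: 0, hour 6: 0.
Peak is 15.

15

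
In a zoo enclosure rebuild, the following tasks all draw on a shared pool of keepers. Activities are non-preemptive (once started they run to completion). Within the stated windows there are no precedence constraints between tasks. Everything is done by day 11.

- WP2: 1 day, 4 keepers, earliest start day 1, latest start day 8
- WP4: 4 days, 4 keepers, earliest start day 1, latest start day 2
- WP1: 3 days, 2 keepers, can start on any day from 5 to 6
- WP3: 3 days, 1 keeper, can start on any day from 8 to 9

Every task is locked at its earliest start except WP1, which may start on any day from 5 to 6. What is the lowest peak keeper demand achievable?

8

WP1@5: d1:8  d2:4  d3:4  d4:4  d5:2  d6:2  d7:2  d8:1  d9:1  d10:1  d11:0 → peak 8
WP1@6: d1:8  d2:4  d3:4  d4:4  d5:0  d6:2  d7:2  d8:3  d9:1  d10:1  d11:0 → peak 8
Best is WP1@5, peak 8.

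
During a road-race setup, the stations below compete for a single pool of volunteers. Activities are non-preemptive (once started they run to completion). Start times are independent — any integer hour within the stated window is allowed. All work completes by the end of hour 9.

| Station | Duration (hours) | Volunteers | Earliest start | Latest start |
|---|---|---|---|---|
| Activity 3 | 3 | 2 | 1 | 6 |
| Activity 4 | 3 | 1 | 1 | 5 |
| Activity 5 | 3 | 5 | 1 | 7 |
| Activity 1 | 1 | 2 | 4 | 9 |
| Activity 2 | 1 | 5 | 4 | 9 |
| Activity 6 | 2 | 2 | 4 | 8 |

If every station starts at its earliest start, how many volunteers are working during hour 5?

2

At early start, hour 5 has: Activity 6.
Demand: 2 = 2.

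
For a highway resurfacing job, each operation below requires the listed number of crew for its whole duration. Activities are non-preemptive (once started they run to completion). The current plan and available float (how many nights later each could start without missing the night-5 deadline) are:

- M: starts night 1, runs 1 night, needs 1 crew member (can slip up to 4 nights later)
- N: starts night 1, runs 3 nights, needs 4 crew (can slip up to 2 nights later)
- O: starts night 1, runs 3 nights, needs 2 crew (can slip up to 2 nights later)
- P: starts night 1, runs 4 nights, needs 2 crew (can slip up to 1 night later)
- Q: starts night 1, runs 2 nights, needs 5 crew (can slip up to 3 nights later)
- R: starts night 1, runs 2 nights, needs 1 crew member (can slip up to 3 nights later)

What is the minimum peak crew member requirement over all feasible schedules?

8

Early-start (M@1, N@1, O@1, P@1, Q@1, R@1) gives peak 15: n1:15  n2:14  n3:8  n4:2  n5:0.
Shift P→2, Q→4, R→4.
Schedule M@1, N@1, O@1, P@2, Q@4, R@4: n1:7  n2:8  n3:8  n4:8  n5:8 — peak 8.
Total crew member-nights = 39 over 5 nights ⇒ peak ≥ ⌈39/5⌉ = 8, so 8 is optimal.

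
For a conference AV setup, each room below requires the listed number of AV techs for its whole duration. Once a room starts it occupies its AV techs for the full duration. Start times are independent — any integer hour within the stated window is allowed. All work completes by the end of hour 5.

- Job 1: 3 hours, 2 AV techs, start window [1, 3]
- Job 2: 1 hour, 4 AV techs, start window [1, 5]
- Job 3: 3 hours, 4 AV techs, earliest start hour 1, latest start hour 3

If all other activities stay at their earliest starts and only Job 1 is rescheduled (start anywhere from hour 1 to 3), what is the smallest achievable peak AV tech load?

Job 1@1: h1:10  h2:6  h3:6  h4:0  h5:0 → peak 10
Job 1@2: h1:8  h2:6  h3:6  h4:2  h5:0 → peak 8
Job 1@3: h1:8  h2:4  h3:6  h4:2  h5:2 → peak 8
Best is Job 1@2, peak 8.

8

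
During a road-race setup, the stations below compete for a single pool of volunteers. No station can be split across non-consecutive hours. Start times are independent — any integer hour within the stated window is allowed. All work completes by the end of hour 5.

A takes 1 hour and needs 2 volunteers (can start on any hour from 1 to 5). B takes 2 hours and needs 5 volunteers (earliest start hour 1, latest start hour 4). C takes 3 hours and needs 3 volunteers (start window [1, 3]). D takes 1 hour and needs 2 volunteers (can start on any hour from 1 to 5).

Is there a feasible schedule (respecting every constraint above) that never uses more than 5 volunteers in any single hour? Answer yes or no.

yes

Schedule A@1, B@4, C@1, D@2: h1:5  h2:5  h3:3  h4:5  h5:5 — peak 5 ≤ 5.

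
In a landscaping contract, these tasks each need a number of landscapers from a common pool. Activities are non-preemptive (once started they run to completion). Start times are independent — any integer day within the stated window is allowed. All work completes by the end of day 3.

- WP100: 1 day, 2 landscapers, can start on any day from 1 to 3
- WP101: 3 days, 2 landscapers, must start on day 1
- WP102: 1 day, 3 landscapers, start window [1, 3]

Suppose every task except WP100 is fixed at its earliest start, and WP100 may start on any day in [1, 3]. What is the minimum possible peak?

5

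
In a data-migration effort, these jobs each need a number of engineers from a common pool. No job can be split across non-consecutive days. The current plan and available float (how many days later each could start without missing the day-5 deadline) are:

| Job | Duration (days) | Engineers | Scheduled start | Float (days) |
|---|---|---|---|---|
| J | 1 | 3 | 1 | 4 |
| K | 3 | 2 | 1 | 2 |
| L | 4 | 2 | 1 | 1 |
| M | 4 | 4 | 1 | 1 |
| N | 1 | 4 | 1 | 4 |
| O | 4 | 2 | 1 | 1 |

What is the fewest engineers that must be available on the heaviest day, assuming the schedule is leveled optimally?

10

Early-start (J@1, K@1, L@1, M@1, N@1, O@1) gives peak 17: d1:17  d2:10  d3:10  d4:8  d5:0.
Shift M→2, N→5.
Schedule J@1, K@1, L@1, M@2, N@5, O@1: d1:9  d2:10  d3:10  d4:8  d5:8 — peak 10.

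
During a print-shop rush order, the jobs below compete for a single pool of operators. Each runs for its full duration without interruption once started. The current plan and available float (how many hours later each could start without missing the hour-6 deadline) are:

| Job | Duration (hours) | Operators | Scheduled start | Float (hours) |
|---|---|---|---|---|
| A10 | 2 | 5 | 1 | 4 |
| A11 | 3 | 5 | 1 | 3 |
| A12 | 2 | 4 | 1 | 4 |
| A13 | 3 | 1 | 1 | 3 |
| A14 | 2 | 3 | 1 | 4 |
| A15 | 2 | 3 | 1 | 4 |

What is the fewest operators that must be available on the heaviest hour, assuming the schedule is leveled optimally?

9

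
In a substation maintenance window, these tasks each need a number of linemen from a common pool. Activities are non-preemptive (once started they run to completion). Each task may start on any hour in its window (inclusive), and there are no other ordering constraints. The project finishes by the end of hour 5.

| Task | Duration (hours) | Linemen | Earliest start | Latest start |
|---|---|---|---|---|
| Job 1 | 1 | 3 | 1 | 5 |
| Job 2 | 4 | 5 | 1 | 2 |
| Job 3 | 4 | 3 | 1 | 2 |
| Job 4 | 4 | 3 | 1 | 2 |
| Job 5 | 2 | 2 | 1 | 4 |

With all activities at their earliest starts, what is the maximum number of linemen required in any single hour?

16

Early-start schedule: Job 1@1, Job 2@1, Job 3@1, Job 4@1, Job 5@1.
Load per hour: hour 1: 16, hour 2: 13, hour 3: 11, hour 4: 11, hour 5: 0.
Peak is 16.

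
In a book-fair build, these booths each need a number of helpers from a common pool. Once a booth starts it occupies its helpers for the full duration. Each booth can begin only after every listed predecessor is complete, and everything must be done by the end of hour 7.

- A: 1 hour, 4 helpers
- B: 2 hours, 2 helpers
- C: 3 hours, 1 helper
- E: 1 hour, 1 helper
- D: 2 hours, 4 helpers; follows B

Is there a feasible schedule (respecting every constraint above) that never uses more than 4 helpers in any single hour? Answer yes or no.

Schedule A@1, B@2, C@2, E@2, D@5: h1:4  h2:4  h3:3  h4:1  h5:4  h6:4  h7:0 — peak 4 ≤ 4.

yes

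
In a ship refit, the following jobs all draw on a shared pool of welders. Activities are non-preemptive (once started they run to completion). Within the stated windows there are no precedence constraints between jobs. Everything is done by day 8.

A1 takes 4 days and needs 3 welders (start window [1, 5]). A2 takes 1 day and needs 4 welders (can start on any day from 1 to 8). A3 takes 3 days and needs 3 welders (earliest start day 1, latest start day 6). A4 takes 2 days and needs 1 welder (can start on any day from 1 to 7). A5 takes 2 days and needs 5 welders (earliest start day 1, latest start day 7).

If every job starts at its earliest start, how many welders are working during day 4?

3

At early start, day 4 has: A1.
Demand: 3 = 3.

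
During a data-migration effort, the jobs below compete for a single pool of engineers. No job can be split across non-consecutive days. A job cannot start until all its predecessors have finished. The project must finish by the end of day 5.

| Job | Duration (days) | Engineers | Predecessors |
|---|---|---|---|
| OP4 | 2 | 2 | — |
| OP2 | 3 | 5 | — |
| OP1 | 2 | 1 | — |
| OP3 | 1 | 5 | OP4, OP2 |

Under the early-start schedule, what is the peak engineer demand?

8

Early-start schedule: OP4@1, OP2@1, OP1@1, OP3@4.
Load per day: day 1: 8, day 2: 8, day 3: 5, day 4: 5, day 5: 0.
Peak is 8.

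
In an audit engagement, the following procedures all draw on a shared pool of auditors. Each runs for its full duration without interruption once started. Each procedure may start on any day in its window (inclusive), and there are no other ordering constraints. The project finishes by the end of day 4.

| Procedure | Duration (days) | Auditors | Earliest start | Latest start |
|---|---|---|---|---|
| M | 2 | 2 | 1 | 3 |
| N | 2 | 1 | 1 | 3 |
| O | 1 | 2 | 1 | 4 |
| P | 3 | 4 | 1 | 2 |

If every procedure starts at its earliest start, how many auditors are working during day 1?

9

At early start, day 1 has: M, N, O, P.
Demand: 2 + 1 + 2 + 4 = 9.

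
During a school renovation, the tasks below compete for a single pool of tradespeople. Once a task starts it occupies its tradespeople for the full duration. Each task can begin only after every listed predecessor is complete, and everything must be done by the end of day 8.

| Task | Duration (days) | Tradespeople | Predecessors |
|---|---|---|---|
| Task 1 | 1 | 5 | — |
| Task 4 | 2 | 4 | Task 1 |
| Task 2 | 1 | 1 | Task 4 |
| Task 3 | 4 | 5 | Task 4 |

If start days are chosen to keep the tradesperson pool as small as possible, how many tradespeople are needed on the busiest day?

Early-start (Task 1@1, Task 4@2, Task 2@4, Task 3@4) gives peak 6: d1:5  d2:4  d3:4  d4:6  d5:5  d6:5  d7:5  d8:0.
Shift Task 3→5.
Schedule Task 1@1, Task 4@2, Task 2@4, Task 3@5: d1:5  d2:4  d3:4  d4:1  d5:5  d6:5  d7:5  d8:5 — peak 5.
Total tradesperson-days = 34 over 8 days ⇒ peak ≥ ⌈34/8⌉ = 5, so 5 is optimal.

5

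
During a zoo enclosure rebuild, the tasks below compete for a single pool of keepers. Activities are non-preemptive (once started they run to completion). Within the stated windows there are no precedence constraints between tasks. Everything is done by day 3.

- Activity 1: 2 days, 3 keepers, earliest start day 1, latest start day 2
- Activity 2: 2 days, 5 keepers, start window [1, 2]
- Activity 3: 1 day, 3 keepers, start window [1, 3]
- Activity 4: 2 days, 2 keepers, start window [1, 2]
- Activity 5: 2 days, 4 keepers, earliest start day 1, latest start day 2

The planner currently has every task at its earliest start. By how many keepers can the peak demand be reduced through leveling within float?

3

Early-start peak: d1:17  d2:14  d3:0 ⇒ 17.
Leveled (Activity 1@1, Activity 2@1, Activity 3@1, Activity 4@1, Activity 5@2): d1:13  d2:14  d3:4 ⇒ 14.
Reduction 17 − 14 = 3.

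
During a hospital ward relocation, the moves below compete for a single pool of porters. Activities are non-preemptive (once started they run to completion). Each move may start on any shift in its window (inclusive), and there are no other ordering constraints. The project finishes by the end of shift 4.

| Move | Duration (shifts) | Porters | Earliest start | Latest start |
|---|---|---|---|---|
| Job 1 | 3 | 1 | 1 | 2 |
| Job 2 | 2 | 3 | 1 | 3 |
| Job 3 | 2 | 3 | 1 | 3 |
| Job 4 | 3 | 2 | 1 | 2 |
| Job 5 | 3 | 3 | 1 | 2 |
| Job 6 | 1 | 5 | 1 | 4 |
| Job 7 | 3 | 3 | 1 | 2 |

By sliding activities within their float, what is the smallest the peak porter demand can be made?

Early-start (Job 1@1, Job 2@1, Job 3@1, Job 4@1, Job 5@1, Job 6@1, Job 7@1) gives peak 20: s1:20  s2:15  s3:9  s4:0.
Shift Job 3→3, Job 6→4.
Schedule Job 1@1, Job 2@1, Job 3@3, Job 4@1, Job 5@1, Job 6@4, Job 7@1: s1:12  s2:12  s3:12  s4:8 — peak 12.

12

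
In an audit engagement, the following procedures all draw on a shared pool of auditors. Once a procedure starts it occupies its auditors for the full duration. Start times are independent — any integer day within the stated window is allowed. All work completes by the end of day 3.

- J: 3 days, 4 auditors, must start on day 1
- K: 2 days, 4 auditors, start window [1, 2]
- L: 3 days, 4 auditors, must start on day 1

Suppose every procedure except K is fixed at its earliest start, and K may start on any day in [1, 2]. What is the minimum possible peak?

12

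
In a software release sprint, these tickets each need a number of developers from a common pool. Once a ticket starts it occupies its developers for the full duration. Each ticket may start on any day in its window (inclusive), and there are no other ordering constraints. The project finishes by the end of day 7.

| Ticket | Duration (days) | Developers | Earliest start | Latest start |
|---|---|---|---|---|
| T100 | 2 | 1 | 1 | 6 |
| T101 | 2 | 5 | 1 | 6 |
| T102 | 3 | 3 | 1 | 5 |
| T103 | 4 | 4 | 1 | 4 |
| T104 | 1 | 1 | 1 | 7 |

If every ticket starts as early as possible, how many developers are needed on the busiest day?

14

Early-start schedule: T100@1, T101@1, T102@1, T103@1, T104@1.
Load per day: day 1: 14, day 2: 13, day 3: 7, day 4: 4, day 5: 0, day 6: 0, day 7: 0.
Peak is 14.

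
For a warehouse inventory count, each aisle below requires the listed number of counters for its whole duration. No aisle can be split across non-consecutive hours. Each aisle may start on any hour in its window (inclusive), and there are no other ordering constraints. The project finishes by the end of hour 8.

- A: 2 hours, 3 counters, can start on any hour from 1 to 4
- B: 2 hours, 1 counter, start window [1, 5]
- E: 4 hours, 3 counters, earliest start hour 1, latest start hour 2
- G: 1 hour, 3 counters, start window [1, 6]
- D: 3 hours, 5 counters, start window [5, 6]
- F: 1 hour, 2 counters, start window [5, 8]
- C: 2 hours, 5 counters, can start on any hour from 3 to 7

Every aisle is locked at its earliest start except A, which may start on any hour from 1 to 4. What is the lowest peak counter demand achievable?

10

A@1: h1:10  h2:7  h3:8  h4:8  h5:7  h6:5  h7:5  h8:0 → peak 10
A@2: h1:7  h2:7  h3:11  h4:8  h5:7  h6:5  h7:5  h8:0 → peak 11
A@3: h1:7  h2:4  h3:11  h4:11  h5:7  h6:5  h7:5  h8:0 → peak 11
A@4: h1:7  h2:4  h3:8  h4:11  h5:10  h6:5  h7:5  h8:0 → peak 11
Best is A@1, peak 10.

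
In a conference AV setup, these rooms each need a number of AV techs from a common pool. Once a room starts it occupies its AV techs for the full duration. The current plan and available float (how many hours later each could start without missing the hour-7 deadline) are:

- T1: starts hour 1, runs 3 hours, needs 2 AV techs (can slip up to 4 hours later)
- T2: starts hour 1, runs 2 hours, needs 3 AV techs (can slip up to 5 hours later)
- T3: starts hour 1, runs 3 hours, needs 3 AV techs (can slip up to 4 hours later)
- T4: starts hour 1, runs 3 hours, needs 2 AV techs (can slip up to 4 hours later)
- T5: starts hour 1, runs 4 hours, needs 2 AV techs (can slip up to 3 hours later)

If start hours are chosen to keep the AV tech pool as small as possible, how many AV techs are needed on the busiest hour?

6

Early-start (T1@1, T2@1, T3@1, T4@1, T5@1) gives peak 12: h1:12  h2:12  h3:9  h4:2  h5:0  h6:0  h7:0.
Shift T2→4, T3→5.
Schedule T1@1, T2@4, T3@5, T4@1, T5@1: h1:6  h2:6  h3:6  h4:5  h5:6  h6:3  h7:3 — peak 6.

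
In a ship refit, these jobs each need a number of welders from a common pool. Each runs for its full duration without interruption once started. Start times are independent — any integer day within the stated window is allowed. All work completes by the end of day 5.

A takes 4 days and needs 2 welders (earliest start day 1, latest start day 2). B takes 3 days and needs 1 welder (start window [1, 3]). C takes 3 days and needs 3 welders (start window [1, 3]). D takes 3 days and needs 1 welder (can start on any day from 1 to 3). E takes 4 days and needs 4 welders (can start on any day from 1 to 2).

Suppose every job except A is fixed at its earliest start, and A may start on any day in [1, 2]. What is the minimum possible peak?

11

A@1: d1:11  d2:11  d3:11  d4:6  d5:0 → peak 11
A@2: d1:9  d2:11  d3:11  d4:6  d5:2 → peak 11
Best is A@1, peak 11.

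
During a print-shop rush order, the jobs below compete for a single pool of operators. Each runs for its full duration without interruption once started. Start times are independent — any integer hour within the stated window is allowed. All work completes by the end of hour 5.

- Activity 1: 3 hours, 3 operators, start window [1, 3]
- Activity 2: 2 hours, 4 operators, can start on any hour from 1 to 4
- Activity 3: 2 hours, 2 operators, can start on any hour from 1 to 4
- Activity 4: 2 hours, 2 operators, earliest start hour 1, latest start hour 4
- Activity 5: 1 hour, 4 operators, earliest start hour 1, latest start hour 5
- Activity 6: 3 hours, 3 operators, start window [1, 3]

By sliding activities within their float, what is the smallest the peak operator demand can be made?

Early-start (Activity 1@1, Activity 2@1, Activity 3@1, Activity 4@1, Activity 5@1, Activity 6@1) gives peak 18: h1:18  h2:14  h3:6  h4:0  h5:0.
Shift Activity 2→4, Activity 4→3, Activity 5→5.
Schedule Activity 1@1, Activity 2@4, Activity 3@1, Activity 4@3, Activity 5@5, Activity 6@1: h1:8  h2:8  h3:8  h4:6  h5:8 — peak 8.
Total operator-hours = 38 over 5 hours ⇒ peak ≥ ⌈38/5⌉ = 8, so 8 is optimal.

8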